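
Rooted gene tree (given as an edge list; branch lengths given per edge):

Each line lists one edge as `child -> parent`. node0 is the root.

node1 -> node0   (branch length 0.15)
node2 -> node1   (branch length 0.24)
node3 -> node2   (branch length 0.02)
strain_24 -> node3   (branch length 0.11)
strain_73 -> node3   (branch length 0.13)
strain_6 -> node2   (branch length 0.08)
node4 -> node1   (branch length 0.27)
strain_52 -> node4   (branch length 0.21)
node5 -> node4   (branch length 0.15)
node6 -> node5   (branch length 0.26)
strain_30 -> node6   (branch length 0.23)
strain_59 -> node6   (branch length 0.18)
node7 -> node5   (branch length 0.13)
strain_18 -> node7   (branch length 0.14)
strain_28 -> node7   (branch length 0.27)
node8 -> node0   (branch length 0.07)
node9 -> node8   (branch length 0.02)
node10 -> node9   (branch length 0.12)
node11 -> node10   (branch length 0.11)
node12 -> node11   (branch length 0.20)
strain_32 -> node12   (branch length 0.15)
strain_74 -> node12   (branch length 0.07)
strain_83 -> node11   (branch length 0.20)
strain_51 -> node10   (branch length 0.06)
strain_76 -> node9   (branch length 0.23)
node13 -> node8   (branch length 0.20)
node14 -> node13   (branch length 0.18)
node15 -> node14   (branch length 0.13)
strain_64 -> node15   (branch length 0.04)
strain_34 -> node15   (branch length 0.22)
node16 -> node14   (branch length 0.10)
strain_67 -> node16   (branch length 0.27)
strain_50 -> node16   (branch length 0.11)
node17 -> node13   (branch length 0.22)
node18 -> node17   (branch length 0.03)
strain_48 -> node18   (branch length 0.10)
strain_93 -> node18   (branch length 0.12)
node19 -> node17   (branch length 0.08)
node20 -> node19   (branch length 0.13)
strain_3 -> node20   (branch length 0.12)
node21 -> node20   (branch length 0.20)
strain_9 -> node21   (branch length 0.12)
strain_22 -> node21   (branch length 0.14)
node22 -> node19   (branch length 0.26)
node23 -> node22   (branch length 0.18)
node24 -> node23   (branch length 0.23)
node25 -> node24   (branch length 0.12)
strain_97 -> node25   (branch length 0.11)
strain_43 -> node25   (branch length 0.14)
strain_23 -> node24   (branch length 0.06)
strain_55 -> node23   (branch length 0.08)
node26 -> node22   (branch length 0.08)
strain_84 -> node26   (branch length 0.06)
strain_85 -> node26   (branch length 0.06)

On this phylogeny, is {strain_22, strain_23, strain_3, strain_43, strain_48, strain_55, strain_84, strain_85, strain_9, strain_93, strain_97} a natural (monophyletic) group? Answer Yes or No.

Yes

The most recent common ancestor of these taxa subtends ((strain_48,strain_93),((strain_3,(strain_9,strain_22)),((((strain_97,strain_43),strain_23),strain_55),(strain_84,strain_85)))).
That clade has exactly 11 tips — every listed taxon and nothing else — so the group is monophyletic.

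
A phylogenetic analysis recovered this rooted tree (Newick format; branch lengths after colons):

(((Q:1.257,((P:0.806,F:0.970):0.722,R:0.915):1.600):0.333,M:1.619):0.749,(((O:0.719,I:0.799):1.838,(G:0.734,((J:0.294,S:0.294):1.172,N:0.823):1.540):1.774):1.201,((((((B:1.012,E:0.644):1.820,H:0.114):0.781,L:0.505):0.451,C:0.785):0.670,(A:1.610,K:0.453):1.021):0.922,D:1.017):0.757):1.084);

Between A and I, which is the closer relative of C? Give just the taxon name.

A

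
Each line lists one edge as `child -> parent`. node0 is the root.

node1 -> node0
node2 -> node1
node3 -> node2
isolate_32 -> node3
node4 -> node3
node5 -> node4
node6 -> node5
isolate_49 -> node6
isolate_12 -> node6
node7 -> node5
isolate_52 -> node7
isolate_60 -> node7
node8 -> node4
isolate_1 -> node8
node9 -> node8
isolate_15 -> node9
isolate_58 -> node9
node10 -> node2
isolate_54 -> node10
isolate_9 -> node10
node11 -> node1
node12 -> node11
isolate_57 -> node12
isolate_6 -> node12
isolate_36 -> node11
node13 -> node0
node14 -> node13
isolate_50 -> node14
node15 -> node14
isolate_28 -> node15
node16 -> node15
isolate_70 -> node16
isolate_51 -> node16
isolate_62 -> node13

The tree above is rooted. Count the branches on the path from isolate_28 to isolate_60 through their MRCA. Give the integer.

The MRCA of isolate_28 and isolate_60 is the root of the tree.
From isolate_28 up to that node: 4 branches. From isolate_60 up to the same node: 7 branches. Total: 4 + 7 = 11.

11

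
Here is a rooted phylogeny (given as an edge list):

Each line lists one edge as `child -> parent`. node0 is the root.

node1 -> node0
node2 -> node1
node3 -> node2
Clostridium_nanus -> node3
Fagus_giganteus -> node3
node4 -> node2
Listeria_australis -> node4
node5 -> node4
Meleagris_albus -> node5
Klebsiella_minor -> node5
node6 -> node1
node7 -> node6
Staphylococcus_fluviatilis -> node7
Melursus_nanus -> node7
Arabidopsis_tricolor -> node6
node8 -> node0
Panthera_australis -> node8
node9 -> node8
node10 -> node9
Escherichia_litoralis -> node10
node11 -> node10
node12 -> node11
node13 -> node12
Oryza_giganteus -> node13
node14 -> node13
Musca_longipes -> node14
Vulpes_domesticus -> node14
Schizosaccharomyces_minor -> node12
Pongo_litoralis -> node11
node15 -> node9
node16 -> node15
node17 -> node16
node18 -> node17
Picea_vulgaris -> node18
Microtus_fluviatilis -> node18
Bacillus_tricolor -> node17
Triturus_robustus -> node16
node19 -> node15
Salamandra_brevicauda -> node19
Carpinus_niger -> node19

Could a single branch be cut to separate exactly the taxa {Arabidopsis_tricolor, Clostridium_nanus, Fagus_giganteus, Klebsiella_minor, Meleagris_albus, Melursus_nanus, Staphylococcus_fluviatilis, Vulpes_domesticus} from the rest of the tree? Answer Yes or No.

No

The MRCA of the listed taxa is the root, so the smallest clade containing them is the whole tree.
That clade also contains Bacillus_tricolor, Carpinus_niger, Escherichia_litoralis, Listeria_australis, Microtus_fluviatilis, Musca_longipes, Oryza_giganteus, Panthera_australis, Picea_vulgaris, Pongo_litoralis, Salamandra_brevicauda, Schizosaccharomyces_minor, Triturus_robustus, which are not in the proposed group, so the group is not monophyletic.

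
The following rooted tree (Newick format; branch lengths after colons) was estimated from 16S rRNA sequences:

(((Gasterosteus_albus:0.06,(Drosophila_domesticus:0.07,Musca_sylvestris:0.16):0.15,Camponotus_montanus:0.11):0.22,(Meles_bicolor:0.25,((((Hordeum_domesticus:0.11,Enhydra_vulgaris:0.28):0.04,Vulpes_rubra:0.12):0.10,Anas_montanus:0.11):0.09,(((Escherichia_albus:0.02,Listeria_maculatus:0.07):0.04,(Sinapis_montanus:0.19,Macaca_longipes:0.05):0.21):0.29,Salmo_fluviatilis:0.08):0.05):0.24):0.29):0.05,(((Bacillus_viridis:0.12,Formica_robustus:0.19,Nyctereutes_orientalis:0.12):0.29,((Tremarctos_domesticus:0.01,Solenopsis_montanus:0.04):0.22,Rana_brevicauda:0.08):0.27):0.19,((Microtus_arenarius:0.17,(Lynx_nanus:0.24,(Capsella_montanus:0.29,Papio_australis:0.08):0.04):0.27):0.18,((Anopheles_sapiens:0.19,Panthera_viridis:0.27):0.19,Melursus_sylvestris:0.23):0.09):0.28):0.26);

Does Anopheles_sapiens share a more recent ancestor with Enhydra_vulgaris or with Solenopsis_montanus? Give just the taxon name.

The MRCA of Anopheles_sapiens and Solenopsis_montanus subtends (((Bacillus_viridis,Formica_robustus,Nyctereutes_orientalis),((Tremarctos_domesticus,Solenopsis_montanus),Rana_brevicauda)),((Microtus_arenarius,(Lynx_nanus,(Capsella_montanus,Papio_australis))),((Anopheles_sapiens,Panthera_viridis),Melursus_sylvestris))) (13 taxa).
The MRCA of Anopheles_sapiens and Enhydra_vulgaris is the root, subtending the entire tree (27 taxa).
The first is nested inside the second, so Anopheles_sapiens shares a more recent common ancestor with Solenopsis_montanus.

Solenopsis_montanus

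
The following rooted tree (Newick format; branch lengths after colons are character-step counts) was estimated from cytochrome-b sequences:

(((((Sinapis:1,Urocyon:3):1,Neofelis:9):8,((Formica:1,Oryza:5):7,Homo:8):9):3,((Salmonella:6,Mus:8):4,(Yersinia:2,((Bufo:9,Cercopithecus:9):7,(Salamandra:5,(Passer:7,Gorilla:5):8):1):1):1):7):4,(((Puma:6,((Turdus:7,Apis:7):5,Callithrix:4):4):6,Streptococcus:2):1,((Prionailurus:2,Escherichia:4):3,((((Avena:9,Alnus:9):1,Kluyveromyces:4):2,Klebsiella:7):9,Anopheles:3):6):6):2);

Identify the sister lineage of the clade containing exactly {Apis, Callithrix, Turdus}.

Puma

The clade containing exactly {Apis, Callithrix, Turdus} attaches to the tree at the node subtending (Puma,((Turdus,Apis),Callithrix)).
The other lineage descending from that same node — the sister group — is the single tip Puma.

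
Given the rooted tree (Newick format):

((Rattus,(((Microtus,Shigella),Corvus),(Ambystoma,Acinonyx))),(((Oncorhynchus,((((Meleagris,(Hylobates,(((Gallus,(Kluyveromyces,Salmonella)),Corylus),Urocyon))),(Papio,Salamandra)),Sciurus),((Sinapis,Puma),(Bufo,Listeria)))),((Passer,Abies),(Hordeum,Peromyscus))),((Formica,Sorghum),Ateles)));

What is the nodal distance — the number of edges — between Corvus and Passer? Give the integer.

9

The MRCA of Corvus and Passer is the root of the tree.
From Corvus up to that node: 4 branches. From Passer up to the same node: 5 branches. Total: 4 + 5 = 9.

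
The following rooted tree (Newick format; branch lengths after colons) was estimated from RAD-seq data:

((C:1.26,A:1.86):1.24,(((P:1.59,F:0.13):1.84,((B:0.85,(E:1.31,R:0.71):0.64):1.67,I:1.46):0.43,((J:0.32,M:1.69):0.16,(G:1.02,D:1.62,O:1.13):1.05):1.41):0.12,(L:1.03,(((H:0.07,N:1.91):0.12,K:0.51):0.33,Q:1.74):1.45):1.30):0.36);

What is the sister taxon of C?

C attaches to the tree at the node subtending (C,A).
The other lineage descending from that same node — the sister group — is the single tip A.

A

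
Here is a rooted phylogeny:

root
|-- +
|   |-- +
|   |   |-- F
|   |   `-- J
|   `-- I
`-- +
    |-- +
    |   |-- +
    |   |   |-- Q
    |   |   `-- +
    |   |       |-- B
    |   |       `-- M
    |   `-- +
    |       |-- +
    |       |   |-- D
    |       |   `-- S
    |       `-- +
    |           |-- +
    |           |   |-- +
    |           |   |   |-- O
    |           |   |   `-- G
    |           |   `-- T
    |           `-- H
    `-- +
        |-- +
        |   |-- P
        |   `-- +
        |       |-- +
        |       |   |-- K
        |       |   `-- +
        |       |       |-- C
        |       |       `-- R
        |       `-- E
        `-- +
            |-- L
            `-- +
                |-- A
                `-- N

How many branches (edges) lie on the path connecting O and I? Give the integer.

9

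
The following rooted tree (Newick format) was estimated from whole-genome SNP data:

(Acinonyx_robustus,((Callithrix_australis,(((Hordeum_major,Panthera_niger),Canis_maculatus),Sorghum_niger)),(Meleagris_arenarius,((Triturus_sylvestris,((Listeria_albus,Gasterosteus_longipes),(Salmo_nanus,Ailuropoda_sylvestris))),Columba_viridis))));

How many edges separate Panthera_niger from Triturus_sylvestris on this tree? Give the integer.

9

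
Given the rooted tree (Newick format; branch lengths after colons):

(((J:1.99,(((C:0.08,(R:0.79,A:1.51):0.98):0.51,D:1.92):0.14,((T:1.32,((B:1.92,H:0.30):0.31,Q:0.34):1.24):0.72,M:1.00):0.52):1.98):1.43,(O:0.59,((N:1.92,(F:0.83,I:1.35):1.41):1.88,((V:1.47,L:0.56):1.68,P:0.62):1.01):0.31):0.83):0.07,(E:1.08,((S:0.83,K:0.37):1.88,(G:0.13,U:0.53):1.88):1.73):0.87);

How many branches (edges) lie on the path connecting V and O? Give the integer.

5

The MRCA of V and O is the node subtending (O,((N,(F,I)),((V,L),P))).
From V up to that node: 4 branches. From O up to the same node: 1 branch. Total: 4 + 1 = 5.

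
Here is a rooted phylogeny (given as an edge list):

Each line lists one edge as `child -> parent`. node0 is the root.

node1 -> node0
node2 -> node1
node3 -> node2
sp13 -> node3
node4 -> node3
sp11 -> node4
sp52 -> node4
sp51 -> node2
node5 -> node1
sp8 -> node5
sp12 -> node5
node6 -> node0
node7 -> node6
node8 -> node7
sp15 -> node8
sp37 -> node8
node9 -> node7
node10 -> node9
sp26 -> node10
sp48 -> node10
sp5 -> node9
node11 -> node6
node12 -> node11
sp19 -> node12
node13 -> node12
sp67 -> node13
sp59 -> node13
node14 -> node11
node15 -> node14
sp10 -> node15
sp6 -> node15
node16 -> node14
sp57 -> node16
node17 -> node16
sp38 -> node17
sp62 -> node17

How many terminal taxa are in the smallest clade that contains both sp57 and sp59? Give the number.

8

The MRCA of sp57 and sp59 is the node subtending ((sp19,(sp67,sp59)),((sp10,sp6),(sp57,(sp38,sp62)))).
That clade contains 8 terminal taxa: sp10, sp19, sp38, sp57, sp59, sp6, sp62, sp67.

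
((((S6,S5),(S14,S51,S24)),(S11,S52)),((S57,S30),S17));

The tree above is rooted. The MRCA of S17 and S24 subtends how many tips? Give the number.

The MRCA of S17 and S24 is the root, so the clade is the entire tree.
That clade contains 10 terminal taxa: S11, S14, S17, S24, S30, S5, S51, S52, S57, S6.

10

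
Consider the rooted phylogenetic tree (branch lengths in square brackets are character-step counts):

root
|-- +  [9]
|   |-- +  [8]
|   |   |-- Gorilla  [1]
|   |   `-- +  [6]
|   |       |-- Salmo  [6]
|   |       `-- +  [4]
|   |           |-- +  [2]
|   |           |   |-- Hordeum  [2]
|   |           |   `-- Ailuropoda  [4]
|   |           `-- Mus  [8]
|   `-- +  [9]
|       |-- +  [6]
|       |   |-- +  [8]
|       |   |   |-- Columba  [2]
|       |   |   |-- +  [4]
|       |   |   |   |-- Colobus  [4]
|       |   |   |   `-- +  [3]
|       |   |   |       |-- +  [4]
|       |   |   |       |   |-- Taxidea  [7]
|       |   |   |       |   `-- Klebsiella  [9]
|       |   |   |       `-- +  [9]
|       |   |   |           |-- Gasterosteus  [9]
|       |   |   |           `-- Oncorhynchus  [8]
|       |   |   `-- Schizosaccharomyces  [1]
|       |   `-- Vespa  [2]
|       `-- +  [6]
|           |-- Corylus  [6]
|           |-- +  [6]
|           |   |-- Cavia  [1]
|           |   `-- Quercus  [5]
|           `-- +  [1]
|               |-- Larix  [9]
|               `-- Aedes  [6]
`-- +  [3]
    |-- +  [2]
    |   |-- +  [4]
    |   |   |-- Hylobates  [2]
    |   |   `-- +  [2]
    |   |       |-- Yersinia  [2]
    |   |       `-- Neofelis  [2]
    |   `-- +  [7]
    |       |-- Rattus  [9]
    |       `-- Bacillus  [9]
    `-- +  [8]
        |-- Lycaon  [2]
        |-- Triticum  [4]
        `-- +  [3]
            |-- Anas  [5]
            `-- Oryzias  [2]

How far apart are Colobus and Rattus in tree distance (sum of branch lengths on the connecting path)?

61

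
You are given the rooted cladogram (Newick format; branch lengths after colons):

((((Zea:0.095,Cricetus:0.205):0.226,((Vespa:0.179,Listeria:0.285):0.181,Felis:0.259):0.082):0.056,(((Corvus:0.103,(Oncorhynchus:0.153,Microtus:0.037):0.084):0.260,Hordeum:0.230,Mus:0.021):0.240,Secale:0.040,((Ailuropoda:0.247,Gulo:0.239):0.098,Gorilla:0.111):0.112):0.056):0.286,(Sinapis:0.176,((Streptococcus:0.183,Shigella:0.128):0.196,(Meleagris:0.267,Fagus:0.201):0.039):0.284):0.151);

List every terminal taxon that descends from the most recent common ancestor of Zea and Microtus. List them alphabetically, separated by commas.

Ailuropoda, Corvus, Cricetus, Felis, Gorilla, Gulo, Hordeum, Listeria, Microtus, Mus, Oncorhynchus, Secale, Vespa, Zea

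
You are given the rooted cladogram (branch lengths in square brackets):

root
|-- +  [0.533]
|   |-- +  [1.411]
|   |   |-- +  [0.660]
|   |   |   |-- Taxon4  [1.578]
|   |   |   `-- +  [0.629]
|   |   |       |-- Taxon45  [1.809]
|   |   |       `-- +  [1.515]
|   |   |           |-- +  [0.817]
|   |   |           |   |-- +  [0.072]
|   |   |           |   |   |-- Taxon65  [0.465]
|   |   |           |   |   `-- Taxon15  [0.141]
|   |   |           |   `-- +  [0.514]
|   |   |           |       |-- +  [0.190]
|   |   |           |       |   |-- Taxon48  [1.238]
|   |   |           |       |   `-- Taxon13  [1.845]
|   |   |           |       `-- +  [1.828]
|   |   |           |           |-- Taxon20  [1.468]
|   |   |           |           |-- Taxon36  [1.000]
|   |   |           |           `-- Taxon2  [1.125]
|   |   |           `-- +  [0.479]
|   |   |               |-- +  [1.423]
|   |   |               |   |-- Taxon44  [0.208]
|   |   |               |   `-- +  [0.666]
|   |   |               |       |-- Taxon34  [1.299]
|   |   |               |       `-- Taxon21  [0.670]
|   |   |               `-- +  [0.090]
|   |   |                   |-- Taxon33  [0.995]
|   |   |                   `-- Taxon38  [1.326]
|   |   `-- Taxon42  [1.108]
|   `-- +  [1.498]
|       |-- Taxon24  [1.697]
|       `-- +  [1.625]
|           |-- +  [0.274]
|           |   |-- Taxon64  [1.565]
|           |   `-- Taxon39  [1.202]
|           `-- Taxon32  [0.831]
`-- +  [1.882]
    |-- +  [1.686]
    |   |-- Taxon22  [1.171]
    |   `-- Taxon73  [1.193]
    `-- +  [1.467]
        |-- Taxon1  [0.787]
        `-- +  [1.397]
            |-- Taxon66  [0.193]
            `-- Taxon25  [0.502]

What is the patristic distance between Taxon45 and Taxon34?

7.191

The path runs Taxon45 → … → MRCA → … → Taxon34; the MRCA is the node subtending (Taxon45,(((Taxon65,Taxon15),((Taxon48,Taxon13),(Taxon20,Taxon36,Taxon2))),((Taxon44,(Taxon34,Taxon21)),(Taxon33,Taxon38)))).
Branch lengths along that path: 1.809 + 1.515 + 0.479 + 1.423 + 0.666 + 1.299 = 7.191.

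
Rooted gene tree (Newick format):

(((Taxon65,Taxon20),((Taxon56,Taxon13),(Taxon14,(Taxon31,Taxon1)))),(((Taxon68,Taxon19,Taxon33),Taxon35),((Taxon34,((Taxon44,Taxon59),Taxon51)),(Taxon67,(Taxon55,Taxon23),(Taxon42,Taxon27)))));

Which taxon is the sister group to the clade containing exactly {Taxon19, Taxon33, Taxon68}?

Taxon35

The clade containing exactly {Taxon19, Taxon33, Taxon68} attaches to the tree at the node subtending ((Taxon68,Taxon19,Taxon33),Taxon35).
The other lineage descending from that same node — the sister group — is the single tip Taxon35.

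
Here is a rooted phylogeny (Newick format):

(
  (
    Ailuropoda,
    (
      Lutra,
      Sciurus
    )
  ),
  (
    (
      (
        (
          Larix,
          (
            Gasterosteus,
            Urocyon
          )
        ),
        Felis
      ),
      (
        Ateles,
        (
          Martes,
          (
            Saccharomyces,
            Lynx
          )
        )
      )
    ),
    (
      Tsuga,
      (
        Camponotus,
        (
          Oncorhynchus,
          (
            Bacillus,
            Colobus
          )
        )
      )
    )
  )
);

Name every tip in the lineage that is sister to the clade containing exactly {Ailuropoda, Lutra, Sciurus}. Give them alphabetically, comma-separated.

The clade containing exactly {Ailuropoda, Lutra, Sciurus} attaches directly to the root of the tree.
The other lineage descending from that same node — the sister group — is ((((Larix,(Gasterosteus,Urocyon)),Felis),(Ateles,(Martes,(Saccharomyces,Lynx)))),(Tsuga,(Camponotus,(Oncorhynchus,(Bacillus,Colobus))))); its 13 tips in alphabetical order are the answer.

Ateles, Bacillus, Camponotus, Colobus, Felis, Gasterosteus, Larix, Lynx, Martes, Oncorhynchus, Saccharomyces, Tsuga, Urocyon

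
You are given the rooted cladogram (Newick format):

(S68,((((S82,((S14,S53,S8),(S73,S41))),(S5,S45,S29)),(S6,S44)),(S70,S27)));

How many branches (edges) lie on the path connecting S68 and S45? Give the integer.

6

The MRCA of S68 and S45 is the root of the tree.
From S68 up to that node: 1 branch. From S45 up to the same node: 5 branches. Total: 1 + 5 = 6.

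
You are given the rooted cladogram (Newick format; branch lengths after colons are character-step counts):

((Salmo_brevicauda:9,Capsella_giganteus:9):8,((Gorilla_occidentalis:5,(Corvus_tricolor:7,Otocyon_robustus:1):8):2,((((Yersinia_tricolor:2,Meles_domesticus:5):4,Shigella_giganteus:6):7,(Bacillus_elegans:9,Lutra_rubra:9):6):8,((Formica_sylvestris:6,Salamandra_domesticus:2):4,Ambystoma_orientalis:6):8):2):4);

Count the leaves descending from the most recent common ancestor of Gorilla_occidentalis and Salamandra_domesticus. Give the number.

The MRCA of Gorilla_occidentalis and Salamandra_domesticus is the node subtending ((Gorilla_occidentalis,(Corvus_tricolor,Otocyon_robustus)),((((Yersinia_tricolor,Meles_domesticus),Shigella_giganteus),(Bacillus_elegans,Lutra_rubra)),((Formica_sylvestris,Salamandra_domesticus),Ambystoma_orientalis))).
That clade contains 11 terminal taxa: Ambystoma_orientalis, Bacillus_elegans, Corvus_tricolor, Formica_sylvestris, Gorilla_occidentalis, Lutra_rubra, Meles_domesticus, Otocyon_robustus, Salamandra_domesticus, Shigella_giganteus, Yersinia_tricolor.

11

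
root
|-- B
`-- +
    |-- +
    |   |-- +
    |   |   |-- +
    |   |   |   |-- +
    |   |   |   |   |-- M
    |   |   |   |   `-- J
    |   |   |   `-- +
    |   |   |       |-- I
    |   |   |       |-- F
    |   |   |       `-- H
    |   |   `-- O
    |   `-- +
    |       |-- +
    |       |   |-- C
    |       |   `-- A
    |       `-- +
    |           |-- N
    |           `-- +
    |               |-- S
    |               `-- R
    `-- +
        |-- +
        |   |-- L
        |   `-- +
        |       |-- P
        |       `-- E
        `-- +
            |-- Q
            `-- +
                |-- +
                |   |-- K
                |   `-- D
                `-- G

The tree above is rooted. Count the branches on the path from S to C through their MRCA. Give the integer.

5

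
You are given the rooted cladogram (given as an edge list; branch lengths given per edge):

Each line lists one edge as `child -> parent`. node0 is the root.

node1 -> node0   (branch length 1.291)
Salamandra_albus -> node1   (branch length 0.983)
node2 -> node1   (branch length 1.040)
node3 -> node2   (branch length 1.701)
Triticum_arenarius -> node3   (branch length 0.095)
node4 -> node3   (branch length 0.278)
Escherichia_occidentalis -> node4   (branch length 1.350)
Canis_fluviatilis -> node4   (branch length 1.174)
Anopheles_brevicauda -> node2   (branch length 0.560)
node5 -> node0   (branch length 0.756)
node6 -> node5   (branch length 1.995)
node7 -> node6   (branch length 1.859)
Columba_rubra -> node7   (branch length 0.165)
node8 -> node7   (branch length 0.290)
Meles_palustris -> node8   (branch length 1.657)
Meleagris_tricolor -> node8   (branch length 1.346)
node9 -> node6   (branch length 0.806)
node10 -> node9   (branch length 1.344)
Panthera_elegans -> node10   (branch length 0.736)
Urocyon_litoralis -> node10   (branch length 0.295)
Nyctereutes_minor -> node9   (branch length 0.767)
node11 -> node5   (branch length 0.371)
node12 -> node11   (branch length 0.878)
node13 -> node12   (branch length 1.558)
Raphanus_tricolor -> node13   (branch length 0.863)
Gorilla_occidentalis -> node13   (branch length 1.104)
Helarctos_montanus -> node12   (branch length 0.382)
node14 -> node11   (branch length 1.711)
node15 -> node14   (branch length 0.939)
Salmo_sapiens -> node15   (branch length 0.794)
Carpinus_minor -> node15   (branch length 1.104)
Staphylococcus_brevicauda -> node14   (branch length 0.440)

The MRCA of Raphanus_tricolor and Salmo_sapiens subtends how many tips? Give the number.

6

The MRCA of Raphanus_tricolor and Salmo_sapiens is the node subtending (((Raphanus_tricolor,Gorilla_occidentalis),Helarctos_montanus),((Salmo_sapiens,Carpinus_minor),Staphylococcus_brevicauda)).
That clade contains 6 terminal taxa: Carpinus_minor, Gorilla_occidentalis, Helarctos_montanus, Raphanus_tricolor, Salmo_sapiens, Staphylococcus_brevicauda.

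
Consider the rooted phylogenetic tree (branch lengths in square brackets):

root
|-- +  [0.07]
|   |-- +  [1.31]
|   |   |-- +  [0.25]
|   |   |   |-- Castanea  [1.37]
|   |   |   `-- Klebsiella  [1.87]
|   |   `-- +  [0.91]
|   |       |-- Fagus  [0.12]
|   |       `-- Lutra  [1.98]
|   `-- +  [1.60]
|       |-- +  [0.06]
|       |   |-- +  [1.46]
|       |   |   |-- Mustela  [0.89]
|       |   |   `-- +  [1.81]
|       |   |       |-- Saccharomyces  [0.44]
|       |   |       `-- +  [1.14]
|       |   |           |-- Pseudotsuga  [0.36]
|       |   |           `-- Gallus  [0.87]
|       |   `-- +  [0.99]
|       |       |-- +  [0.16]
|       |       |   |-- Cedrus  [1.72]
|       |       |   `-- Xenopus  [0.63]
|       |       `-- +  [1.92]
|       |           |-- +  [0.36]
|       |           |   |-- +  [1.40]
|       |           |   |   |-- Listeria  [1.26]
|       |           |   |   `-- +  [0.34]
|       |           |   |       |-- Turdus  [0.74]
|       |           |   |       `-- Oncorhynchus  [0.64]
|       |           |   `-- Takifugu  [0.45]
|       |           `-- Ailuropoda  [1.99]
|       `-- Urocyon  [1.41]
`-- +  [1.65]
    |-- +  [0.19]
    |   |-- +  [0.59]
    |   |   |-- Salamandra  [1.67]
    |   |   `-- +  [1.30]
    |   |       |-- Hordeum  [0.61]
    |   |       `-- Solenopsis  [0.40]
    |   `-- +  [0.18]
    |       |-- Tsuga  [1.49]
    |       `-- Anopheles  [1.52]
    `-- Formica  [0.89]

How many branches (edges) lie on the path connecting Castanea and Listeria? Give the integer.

The MRCA of Castanea and Listeria is the node subtending (((Castanea,Klebsiella),(Fagus,Lutra)),(((Mustela,(Saccharomyces,(Pseudotsuga,Gallus))),((Cedrus,Xenopus),(((Listeria,(Turdus,Oncorhynchus)),Takifugu),Ailuropoda))),Urocyon)).
From Castanea up to that node: 3 branches. From Listeria up to the same node: 7 branches. Total: 3 + 7 = 10.

10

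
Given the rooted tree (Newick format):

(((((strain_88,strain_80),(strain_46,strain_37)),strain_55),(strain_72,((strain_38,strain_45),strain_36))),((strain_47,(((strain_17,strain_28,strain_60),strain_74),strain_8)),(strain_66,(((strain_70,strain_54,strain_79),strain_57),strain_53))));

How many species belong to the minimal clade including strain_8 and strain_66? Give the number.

The MRCA of strain_8 and strain_66 is the node subtending ((strain_47,(((strain_17,strain_28,strain_60),strain_74),strain_8)),(strain_66,(((strain_70,strain_54,strain_79),strain_57),strain_53))).
That clade contains 12 terminal taxa: strain_17, strain_28, strain_47, strain_53, strain_54, strain_57, strain_60, strain_66, strain_70, strain_74, strain_79, strain_8.

12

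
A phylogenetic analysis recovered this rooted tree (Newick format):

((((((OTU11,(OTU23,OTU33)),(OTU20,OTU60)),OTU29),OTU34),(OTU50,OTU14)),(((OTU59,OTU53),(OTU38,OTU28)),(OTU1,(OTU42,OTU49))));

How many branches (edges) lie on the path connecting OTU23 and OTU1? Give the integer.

10

The MRCA of OTU23 and OTU1 is the root of the tree.
From OTU23 up to that node: 7 branches. From OTU1 up to the same node: 3 branches. Total: 7 + 3 = 10.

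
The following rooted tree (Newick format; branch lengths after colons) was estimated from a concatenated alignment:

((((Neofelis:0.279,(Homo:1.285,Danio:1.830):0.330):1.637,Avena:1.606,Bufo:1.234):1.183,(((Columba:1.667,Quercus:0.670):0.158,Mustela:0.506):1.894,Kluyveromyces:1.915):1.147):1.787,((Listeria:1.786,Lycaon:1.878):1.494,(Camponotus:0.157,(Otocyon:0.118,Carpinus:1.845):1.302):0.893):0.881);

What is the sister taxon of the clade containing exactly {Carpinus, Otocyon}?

The clade containing exactly {Carpinus, Otocyon} attaches to the tree at the node subtending (Camponotus,(Otocyon,Carpinus)).
The other lineage descending from that same node — the sister group — is the single tip Camponotus.

Camponotus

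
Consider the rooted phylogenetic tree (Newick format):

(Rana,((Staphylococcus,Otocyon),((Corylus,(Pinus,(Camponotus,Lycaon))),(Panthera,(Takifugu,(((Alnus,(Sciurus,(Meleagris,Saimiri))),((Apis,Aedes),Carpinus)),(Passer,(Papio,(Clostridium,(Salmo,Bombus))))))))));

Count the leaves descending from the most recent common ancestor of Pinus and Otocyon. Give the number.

The MRCA of Pinus and Otocyon is the node subtending ((Staphylococcus,Otocyon),((Corylus,(Pinus,(Camponotus,Lycaon))),(Panthera,(Takifugu,(((Alnus,(Sciurus,(Meleagris,Saimiri))),((Apis,Aedes),Carpinus)),(Passer,(Papio,(Clostridium,(Salmo,Bombus))))))))).
That clade contains 20 terminal taxa: Aedes, Alnus, Apis, Bombus, Camponotus, Carpinus, Clostridium, Corylus, Lycaon, Meleagris, Otocyon, Panthera, Papio, Passer, Pinus, Saimiri, Salmo, Sciurus, Staphylococcus, Takifugu.

20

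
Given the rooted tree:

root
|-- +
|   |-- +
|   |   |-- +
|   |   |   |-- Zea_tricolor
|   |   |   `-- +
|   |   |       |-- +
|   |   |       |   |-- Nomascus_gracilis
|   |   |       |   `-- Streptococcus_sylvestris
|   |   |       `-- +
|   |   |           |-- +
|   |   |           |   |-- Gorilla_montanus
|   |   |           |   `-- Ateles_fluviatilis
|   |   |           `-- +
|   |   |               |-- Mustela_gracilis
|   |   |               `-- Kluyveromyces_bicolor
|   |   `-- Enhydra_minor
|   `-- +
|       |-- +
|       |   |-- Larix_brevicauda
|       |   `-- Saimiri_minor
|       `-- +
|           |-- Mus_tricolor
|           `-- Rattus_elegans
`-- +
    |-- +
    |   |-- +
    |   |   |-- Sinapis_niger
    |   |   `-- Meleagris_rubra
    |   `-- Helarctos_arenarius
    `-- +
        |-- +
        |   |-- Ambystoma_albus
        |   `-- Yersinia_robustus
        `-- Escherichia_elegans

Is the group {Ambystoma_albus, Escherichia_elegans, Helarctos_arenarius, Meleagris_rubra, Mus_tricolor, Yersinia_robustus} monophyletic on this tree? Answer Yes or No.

The MRCA of the listed taxa is the root, so the smallest clade containing them is the whole tree.
That clade also contains Ateles_fluviatilis, Enhydra_minor, Gorilla_montanus, Kluyveromyces_bicolor, Larix_brevicauda, Mustela_gracilis, Nomascus_gracilis, Rattus_elegans, Saimiri_minor, Sinapis_niger, Streptococcus_sylvestris, Zea_tricolor, which are not in the proposed group, so the group is not monophyletic.

No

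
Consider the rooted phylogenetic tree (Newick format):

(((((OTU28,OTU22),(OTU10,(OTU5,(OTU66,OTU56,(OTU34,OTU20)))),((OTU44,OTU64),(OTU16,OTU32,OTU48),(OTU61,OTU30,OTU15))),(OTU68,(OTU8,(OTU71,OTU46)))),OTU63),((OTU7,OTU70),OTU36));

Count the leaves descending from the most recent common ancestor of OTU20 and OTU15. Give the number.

16

The MRCA of OTU20 and OTU15 is the node subtending ((OTU28,OTU22),(OTU10,(OTU5,(OTU66,OTU56,(OTU34,OTU20)))),((OTU44,OTU64),(OTU16,OTU32,OTU48),(OTU61,OTU30,OTU15))).
That clade contains 16 terminal taxa: OTU10, OTU15, OTU16, OTU20, OTU22, OTU28, OTU30, OTU32, OTU34, OTU44, OTU48, OTU5, OTU56, OTU61, OTU64, OTU66.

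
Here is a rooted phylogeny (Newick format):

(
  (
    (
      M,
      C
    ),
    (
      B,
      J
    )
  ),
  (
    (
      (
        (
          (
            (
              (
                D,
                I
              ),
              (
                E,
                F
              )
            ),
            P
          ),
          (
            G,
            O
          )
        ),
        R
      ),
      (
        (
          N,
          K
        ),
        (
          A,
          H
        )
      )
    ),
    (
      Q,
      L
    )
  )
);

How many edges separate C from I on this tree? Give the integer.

The MRCA of C and I is the root of the tree.
From C up to that node: 3 branches. From I up to the same node: 8 branches. Total: 3 + 8 = 11.

11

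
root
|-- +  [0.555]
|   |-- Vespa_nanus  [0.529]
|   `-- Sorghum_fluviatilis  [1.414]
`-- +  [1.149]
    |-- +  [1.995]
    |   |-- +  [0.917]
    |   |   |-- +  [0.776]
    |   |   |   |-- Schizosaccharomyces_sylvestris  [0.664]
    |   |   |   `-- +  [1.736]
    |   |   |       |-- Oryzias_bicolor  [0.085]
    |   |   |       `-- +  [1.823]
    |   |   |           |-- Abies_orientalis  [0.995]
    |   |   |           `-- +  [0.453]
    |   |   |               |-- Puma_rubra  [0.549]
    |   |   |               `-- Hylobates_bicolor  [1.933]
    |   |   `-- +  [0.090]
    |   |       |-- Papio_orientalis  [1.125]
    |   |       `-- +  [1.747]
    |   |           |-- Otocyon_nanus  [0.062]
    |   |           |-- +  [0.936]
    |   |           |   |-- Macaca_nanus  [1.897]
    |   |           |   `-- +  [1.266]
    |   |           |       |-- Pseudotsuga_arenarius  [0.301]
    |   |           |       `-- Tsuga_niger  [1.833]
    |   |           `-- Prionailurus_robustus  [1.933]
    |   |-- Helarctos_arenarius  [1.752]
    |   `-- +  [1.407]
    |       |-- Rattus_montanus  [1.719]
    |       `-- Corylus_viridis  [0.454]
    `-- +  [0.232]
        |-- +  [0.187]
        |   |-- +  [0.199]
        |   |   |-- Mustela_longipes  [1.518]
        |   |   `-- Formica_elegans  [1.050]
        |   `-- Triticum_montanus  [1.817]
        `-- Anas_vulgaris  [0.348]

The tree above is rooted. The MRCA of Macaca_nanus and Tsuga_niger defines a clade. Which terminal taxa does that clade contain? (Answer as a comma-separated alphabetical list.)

Tracing Macaca_nanus: it sits inside (Macaca_nanus,(Pseudotsuga_arenarius,Tsuga_niger)).
Tracing Tsuga_niger: it sits inside (Pseudotsuga_arenarius,Tsuga_niger).
The smallest clade enclosing both is (Macaca_nanus,(Pseudotsuga_arenarius,Tsuga_niger)); the answer is its 3 terminal taxa in alphabetical order.

Macaca_nanus, Pseudotsuga_arenarius, Tsuga_niger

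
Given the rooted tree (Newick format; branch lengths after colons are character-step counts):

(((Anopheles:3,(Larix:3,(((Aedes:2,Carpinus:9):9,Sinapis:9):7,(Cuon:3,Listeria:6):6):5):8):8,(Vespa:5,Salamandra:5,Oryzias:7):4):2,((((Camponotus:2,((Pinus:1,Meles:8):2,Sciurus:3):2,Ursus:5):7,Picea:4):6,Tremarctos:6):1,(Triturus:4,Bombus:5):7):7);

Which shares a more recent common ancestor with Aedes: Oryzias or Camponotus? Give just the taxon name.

The MRCA of Aedes and Oryzias subtends ((Anopheles,(Larix,(((Aedes,Carpinus),Sinapis),(Cuon,Listeria)))),(Vespa,Salamandra,Oryzias)) (10 taxa).
The MRCA of Aedes and Camponotus is the root, subtending the entire tree (19 taxa).
The first is nested inside the second, so Aedes shares a more recent common ancestor with Oryzias.

Oryzias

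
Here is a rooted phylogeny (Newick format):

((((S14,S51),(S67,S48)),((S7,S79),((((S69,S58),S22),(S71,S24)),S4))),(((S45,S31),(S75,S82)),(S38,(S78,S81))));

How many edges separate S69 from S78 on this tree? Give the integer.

The MRCA of S69 and S78 is the root of the tree.
From S69 up to that node: 7 branches. From S78 up to the same node: 4 branches. Total: 7 + 4 = 11.

11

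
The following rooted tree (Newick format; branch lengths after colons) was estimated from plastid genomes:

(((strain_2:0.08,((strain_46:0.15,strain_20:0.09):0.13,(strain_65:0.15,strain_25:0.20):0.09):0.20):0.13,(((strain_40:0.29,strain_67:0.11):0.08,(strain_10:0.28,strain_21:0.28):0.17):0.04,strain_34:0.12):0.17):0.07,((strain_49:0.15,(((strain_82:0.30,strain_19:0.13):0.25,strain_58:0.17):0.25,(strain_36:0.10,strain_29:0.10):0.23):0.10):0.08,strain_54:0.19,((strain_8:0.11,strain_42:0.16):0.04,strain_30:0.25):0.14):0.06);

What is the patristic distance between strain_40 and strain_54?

0.90

The path runs strain_40 → … → MRCA → … → strain_54; the MRCA is the root of the tree.
Branch lengths along that path: 0.29 + 0.08 + 0.04 + 0.17 + 0.07 + 0.06 + 0.19 = 0.90.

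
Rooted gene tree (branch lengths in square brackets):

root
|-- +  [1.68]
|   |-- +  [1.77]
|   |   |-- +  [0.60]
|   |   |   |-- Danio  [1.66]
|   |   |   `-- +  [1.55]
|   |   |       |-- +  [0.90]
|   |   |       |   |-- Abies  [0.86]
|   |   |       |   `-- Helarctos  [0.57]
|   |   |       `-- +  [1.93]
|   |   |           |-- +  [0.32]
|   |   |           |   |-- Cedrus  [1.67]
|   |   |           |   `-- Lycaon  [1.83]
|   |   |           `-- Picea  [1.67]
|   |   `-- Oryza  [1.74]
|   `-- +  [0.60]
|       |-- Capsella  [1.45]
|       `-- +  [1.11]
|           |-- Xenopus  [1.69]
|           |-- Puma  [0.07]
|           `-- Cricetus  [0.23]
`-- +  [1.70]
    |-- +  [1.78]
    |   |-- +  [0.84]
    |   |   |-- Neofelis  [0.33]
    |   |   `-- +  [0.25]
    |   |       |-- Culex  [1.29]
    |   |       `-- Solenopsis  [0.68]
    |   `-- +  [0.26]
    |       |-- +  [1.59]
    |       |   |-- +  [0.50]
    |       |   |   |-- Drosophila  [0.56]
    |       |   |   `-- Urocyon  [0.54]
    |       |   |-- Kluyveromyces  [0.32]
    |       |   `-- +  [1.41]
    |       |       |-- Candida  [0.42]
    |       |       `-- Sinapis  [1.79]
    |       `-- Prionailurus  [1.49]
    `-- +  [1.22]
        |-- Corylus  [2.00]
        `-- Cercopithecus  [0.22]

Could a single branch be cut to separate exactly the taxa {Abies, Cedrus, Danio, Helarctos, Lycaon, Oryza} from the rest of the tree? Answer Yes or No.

No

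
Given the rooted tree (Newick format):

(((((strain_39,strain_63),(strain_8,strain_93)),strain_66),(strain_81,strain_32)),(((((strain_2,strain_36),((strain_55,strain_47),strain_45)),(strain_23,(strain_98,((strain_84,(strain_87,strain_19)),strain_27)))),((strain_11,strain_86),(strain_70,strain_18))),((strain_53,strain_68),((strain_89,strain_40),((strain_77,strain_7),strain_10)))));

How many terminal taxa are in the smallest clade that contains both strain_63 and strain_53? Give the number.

29

The MRCA of strain_63 and strain_53 is the root, so the clade is the entire tree.
That clade contains 29 terminal taxa: strain_10, strain_11, strain_18, strain_19, strain_2, strain_23, strain_27, strain_32, strain_36, strain_39, strain_40, strain_45, strain_47, strain_53, strain_55, strain_63, strain_66, strain_68, strain_7, strain_70, strain_77, strain_8, strain_81, strain_84, strain_86, strain_87, strain_89, strain_93, strain_98.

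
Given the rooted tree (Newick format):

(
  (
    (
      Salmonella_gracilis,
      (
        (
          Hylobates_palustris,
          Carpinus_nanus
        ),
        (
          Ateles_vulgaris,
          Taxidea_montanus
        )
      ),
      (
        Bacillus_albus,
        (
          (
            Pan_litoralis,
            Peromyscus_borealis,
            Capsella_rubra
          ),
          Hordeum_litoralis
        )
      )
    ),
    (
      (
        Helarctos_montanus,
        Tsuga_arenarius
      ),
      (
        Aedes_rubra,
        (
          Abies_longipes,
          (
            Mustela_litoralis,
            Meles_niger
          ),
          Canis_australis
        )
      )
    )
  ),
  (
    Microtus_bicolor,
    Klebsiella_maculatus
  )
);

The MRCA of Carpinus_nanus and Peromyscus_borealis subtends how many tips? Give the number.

The MRCA of Carpinus_nanus and Peromyscus_borealis is the node subtending (Salmonella_gracilis,((Hylobates_palustris,Carpinus_nanus),(Ateles_vulgaris,Taxidea_montanus)),(Bacillus_albus,((Pan_litoralis,Peromyscus_borealis,Capsella_rubra),Hordeum_litoralis))).
That clade contains 10 terminal taxa: Ateles_vulgaris, Bacillus_albus, Capsella_rubra, Carpinus_nanus, Hordeum_litoralis, Hylobates_palustris, Pan_litoralis, Peromyscus_borealis, Salmonella_gracilis, Taxidea_montanus.

10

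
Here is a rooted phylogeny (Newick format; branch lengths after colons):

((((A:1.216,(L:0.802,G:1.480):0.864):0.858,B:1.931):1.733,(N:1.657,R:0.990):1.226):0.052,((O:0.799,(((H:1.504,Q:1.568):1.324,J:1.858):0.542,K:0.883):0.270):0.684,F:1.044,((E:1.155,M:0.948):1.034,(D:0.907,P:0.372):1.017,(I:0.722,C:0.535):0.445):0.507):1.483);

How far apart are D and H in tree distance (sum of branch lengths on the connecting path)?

The path runs D → … → MRCA → … → H; the MRCA is the node subtending ((O,(((H,Q),J),K)),F,((E,M),(D,P),(I,C))).
Branch lengths along that path: 0.907 + 1.017 + 0.507 + 0.684 + 0.270 + 0.542 + 1.324 + 1.504 = 6.755.

6.755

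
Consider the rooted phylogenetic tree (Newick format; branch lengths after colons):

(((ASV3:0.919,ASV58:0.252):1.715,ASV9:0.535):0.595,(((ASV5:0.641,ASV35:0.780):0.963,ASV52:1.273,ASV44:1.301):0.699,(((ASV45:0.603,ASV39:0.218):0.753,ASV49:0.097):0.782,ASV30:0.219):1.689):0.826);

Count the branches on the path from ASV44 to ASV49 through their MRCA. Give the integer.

5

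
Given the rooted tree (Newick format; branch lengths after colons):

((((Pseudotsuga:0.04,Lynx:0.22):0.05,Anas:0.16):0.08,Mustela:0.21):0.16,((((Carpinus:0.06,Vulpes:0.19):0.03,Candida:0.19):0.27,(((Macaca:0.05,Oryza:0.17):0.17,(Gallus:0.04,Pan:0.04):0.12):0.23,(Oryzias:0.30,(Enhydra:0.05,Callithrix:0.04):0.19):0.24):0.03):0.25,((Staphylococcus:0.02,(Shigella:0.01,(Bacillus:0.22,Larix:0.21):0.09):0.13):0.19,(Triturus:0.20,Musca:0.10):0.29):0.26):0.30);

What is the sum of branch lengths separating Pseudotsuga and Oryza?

1.48

The path runs Pseudotsuga → … → MRCA → … → Oryza; the MRCA is the root of the tree.
Branch lengths along that path: 0.04 + 0.05 + 0.08 + 0.16 + 0.30 + 0.25 + 0.03 + 0.23 + 0.17 + 0.17 = 1.48.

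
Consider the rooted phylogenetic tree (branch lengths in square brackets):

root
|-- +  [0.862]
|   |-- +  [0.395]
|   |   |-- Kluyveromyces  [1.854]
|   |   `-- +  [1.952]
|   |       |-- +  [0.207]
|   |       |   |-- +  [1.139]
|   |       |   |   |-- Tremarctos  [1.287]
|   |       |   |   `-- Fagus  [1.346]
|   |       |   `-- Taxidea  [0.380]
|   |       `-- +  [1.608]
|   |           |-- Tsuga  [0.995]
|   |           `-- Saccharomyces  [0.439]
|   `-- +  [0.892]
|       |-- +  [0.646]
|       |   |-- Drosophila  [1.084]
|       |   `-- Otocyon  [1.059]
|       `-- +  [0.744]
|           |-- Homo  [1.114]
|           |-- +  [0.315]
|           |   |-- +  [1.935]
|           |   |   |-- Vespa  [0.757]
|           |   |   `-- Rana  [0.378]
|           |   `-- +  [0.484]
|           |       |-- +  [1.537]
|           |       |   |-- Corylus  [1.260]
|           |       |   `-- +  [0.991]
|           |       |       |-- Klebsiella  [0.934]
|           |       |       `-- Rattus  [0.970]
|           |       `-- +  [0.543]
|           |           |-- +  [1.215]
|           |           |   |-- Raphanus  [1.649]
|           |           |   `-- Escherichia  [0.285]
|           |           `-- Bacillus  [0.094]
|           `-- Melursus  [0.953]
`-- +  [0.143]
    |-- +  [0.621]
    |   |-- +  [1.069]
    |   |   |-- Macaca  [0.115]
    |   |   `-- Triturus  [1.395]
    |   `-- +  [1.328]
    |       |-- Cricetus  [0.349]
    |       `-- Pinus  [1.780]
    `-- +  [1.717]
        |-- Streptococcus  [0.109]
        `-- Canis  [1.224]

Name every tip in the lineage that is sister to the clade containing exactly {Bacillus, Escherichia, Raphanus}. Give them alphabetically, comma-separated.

The clade containing exactly {Bacillus, Escherichia, Raphanus} attaches to the tree at the node subtending ((Corylus,(Klebsiella,Rattus)),((Raphanus,Escherichia),Bacillus)).
The other lineage descending from that same node — the sister group — is (Corylus,(Klebsiella,Rattus)); its 3 tips in alphabetical order are the answer.

Corylus, Klebsiella, Rattus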